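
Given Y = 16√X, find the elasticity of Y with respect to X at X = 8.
Elasticity = 1/2

Elasticity = (dY/dX) · (X/Y)

dY/dX = 8/√X
At X = 8: dY/dX = 2·√2, Y = 32·√2

Elasticity = (2·√2) · (8 / (32·√2)) = 1/2

Interpretation: for a small percentage change in X, the percentage change in Y is approximately 0.50 times as large.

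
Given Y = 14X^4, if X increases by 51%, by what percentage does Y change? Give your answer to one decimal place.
419.9%

For Y = 14X^4:
If X → X(1 + 0.51)
Then Y → Y · (1 + 0.51)^4
     ≈ Y · 5.1989

Percentage change = ((1 + 0.51)^4 − 1) × 100% ≈ 419.9%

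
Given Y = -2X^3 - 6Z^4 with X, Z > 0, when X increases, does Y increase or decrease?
Y decreases

Taking the partial derivative:
∂Y/∂X = -6X^2

∂Y/∂X = -6X^2 < 0 (assuming positive values)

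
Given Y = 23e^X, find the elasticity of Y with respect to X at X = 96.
Elasticity = 96

Elasticity = (dY/dX) · (X/Y)

dY/dX = 23·e^X
At X = 96: dY/dX = 23·e^96, Y = 23·e^96

Elasticity = (23·e^96) · (96 / (23·e^96)) = 96

Interpretation: for a small percentage change in X, the percentage change in Y is approximately 96.00 times as large.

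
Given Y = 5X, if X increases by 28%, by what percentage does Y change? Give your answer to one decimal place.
28.0%

For Y = 5X:
If X → X(1 + 0.28)
Then Y → Y · (1 + 0.28)^1
     = Y · 1.2800

Percentage change = ((1 + 0.28)^1 − 1) × 100% = 28.0%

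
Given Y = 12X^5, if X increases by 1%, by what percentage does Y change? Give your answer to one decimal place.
5.1%

For Y = 12X^5:
If X → X(1 + 0.01)
Then Y → Y · (1 + 0.01)^5
     ≈ Y · 1.0510

Percentage change = ((1 + 0.01)^5 − 1) × 100% ≈ 5.1%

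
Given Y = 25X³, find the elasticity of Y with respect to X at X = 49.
Elasticity = 3

Elasticity = (dY/dX) · (X/Y)

dY/dX = 75·X²
At X = 49: dY/dX = 180075, Y = 2941225

Elasticity = 180075 · (49 / 2941225) = 3

Interpretation: for a small percentage change in X, the percentage change in Y is approximately 3.00 times as large.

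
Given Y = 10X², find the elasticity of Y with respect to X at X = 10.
Elasticity = 2

Elasticity = (dY/dX) · (X/Y)

dY/dX = 20·X
At X = 10: dY/dX = 200, Y = 1000

Elasticity = 200 · (10 / 1000) = 2

Interpretation: for a small percentage change in X, the percentage change in Y is approximately 2.00 times as large.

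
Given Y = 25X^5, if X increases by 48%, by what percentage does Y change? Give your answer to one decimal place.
610.1%

For Y = 25X^5:
If X → X(1 + 0.48)
Then Y → Y · (1 + 0.48)^5
     ≈ Y · 7.1008

Percentage change = ((1 + 0.48)^5 − 1) × 100% ≈ 610.1%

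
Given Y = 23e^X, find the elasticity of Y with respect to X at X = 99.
Elasticity = 99

Elasticity = (dY/dX) · (X/Y)

dY/dX = 23·e^X
At X = 99: dY/dX = 23·e^99, Y = 23·e^99

Elasticity = (23·e^99) · (99 / (23·e^99)) = 99

Interpretation: for a small percentage change in X, the percentage change in Y is approximately 99.00 times as large.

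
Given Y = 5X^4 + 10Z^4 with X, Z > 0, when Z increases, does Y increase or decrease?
Y increases

Taking the partial derivative:
∂Y/∂Z = 40Z^3

∂Y/∂Z = 40Z^3 > 0 (assuming positive values)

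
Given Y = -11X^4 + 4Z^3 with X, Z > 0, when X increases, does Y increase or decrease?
Y decreases

Taking the partial derivative:
∂Y/∂X = -44X^3

∂Y/∂X = -44X^3 < 0 (assuming positive values)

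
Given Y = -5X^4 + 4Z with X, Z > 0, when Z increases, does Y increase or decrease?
Y increases

Taking the partial derivative:
∂Y/∂Z = 4

∂Y/∂Z = 4 > 0 (assuming positive values)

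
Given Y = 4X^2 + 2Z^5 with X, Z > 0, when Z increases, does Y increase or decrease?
Y increases

Taking the partial derivative:
∂Y/∂Z = 10Z^4

∂Y/∂Z = 10Z^4 > 0 (assuming positive values)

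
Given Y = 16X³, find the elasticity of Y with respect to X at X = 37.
Elasticity = 3

Elasticity = (dY/dX) · (X/Y)

dY/dX = 48·X²
At X = 37: dY/dX = 65712, Y = 810448

Elasticity = 65712 · (37 / 810448) = 3

Interpretation: for a small percentage change in X, the percentage change in Y is approximately 3.00 times as large.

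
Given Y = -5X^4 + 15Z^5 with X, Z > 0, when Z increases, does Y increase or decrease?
Y increases

Taking the partial derivative:
∂Y/∂Z = 75Z^4

∂Y/∂Z = 75Z^4 > 0 (assuming positive values)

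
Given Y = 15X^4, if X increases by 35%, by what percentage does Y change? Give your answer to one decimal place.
232.2%

For Y = 15X^4:
If X → X(1 + 0.35)
Then Y → Y · (1 + 0.35)^4
     ≈ Y · 3.3215

Percentage change = ((1 + 0.35)^4 − 1) × 100% ≈ 232.2%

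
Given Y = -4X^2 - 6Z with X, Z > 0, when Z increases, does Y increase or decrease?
Y decreases

Taking the partial derivative:
∂Y/∂Z = -6

∂Y/∂Z = -6 < 0 (assuming positive values)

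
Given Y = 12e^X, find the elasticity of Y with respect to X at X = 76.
Elasticity = 76

Elasticity = (dY/dX) · (X/Y)

dY/dX = 12·e^X
At X = 76: dY/dX = 12·e^76, Y = 12·e^76

Elasticity = (12·e^76) · (76 / (12·e^76)) = 76

Interpretation: for a small percentage change in X, the percentage change in Y is approximately 76.00 times as large.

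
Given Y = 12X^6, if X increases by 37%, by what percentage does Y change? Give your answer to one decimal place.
561.2%

For Y = 12X^6:
If X → X(1 + 0.37)
Then Y → Y · (1 + 0.37)^6
     ≈ Y · 6.6119

Percentage change = ((1 + 0.37)^6 − 1) × 100% ≈ 561.2%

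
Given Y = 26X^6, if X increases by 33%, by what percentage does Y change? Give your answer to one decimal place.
453.5%

For Y = 26X^6:
If X → X(1 + 0.33)
Then Y → Y · (1 + 0.33)^6
     ≈ Y · 5.5349

Percentage change = ((1 + 0.33)^6 − 1) × 100% ≈ 453.5%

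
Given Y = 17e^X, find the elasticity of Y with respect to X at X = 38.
Elasticity = 38

Elasticity = (dY/dX) · (X/Y)

dY/dX = 17·e^X
At X = 38: dY/dX = 17·e^38, Y = 17·e^38

Elasticity = (17·e^38) · (38 / (17·e^38)) = 38

Interpretation: for a small percentage change in X, the percentage change in Y is approximately 38.00 times as large.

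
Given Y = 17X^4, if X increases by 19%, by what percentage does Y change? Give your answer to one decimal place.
100.5%

For Y = 17X^4:
If X → X(1 + 0.19)
Then Y → Y · (1 + 0.19)^4
     ≈ Y · 2.0053

Percentage change = ((1 + 0.19)^4 − 1) × 100% ≈ 100.5%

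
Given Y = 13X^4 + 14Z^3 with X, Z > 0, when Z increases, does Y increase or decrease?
Y increases

Taking the partial derivative:
∂Y/∂Z = 42Z^2

∂Y/∂Z = 42Z^2 > 0 (assuming positive values)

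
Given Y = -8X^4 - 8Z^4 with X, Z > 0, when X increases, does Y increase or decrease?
Y decreases

Taking the partial derivative:
∂Y/∂X = -32X^3

∂Y/∂X = -32X^3 < 0 (assuming positive values)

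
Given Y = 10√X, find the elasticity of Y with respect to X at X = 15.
Elasticity = 1/2

Elasticity = (dY/dX) · (X/Y)

dY/dX = 5/√X
At X = 15: dY/dX = √15/3, Y = 10·√15

Elasticity = (√15/3) · (15 / (10·√15)) = 1/2

Interpretation: for a small percentage change in X, the percentage change in Y is approximately 0.50 times as large.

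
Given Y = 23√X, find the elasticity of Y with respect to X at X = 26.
Elasticity = 1/2

Elasticity = (dY/dX) · (X/Y)

dY/dX = 23/(2·√X)
At X = 26: dY/dX = 23·√26/52, Y = 23·√26

Elasticity = (23·√26/52) · (26 / (23·√26)) = 1/2

Interpretation: for a small percentage change in X, the percentage change in Y is approximately 0.50 times as large.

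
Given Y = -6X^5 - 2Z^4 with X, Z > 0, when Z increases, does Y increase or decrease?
Y decreases

Taking the partial derivative:
∂Y/∂Z = -8Z^3

∂Y/∂Z = -8Z^3 < 0 (assuming positive values)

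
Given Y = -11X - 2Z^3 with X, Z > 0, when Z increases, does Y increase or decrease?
Y decreases

Taking the partial derivative:
∂Y/∂Z = -6Z^2

∂Y/∂Z = -6Z^2 < 0 (assuming positive values)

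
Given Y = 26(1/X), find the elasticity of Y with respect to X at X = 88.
Elasticity = -1

Elasticity = (dY/dX) · (X/Y)

dY/dX = -26/X²
At X = 88: dY/dX = -13/3872, Y = 13/44

Elasticity = (-13/3872) · (88 / (13/44)) = -1

Interpretation: for a small percentage change in X, the percentage change in Y is approximately -1.00 times as large.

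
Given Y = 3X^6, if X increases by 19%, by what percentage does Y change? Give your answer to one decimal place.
184.0%

For Y = 3X^6:
If X → X(1 + 0.19)
Then Y → Y · (1 + 0.19)^6
     ≈ Y · 2.8398

Percentage change = ((1 + 0.19)^6 − 1) × 100% ≈ 184.0%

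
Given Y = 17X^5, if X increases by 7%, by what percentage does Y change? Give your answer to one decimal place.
40.3%

For Y = 17X^5:
If X → X(1 + 0.07)
Then Y → Y · (1 + 0.07)^5
     ≈ Y · 1.4026

Percentage change = ((1 + 0.07)^5 − 1) × 100% ≈ 40.3%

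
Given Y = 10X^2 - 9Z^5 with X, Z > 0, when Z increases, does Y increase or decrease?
Y decreases

Taking the partial derivative:
∂Y/∂Z = -45Z^4

∂Y/∂Z = -45Z^4 < 0 (assuming positive values)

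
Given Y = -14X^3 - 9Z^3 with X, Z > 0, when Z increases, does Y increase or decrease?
Y decreases

Taking the partial derivative:
∂Y/∂Z = -27Z^2

∂Y/∂Z = -27Z^2 < 0 (assuming positive values)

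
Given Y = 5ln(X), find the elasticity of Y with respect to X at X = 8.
Elasticity = 1/ln(8) ≈ 0.4809

Elasticity = (dY/dX) · (X/Y)

dY/dX = 5/X
At X = 8: dY/dX = 5/8, Y = 5·ln(8)

Elasticity = (5/8) · (8 / (5·ln(8))) = 1/ln(8) ≈ 0.4809

Interpretation: for a small percentage change in X, the percentage change in Y is approximately 0.48 times as large.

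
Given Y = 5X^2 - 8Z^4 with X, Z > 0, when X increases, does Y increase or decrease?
Y increases

Taking the partial derivative:
∂Y/∂X = 10X

∂Y/∂X = 10X > 0 (assuming positive values)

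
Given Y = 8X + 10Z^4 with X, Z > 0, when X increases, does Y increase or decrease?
Y increases

Taking the partial derivative:
∂Y/∂X = 8

∂Y/∂X = 8 > 0 (assuming positive values)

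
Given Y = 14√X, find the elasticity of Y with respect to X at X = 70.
Elasticity = 1/2

Elasticity = (dY/dX) · (X/Y)

dY/dX = 7/√X
At X = 70: dY/dX = √70/10, Y = 14·√70

Elasticity = (√70/10) · (70 / (14·√70)) = 1/2

Interpretation: for a small percentage change in X, the percentage change in Y is approximately 0.50 times as large.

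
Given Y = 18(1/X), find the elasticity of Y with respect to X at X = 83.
Elasticity = -1

Elasticity = (dY/dX) · (X/Y)

dY/dX = -18/X²
At X = 83: dY/dX = -18/6889, Y = 18/83

Elasticity = (-18/6889) · (83 / (18/83)) = -1

Interpretation: for a small percentage change in X, the percentage change in Y is approximately -1.00 times as large.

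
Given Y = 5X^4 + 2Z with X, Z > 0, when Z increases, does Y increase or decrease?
Y increases

Taking the partial derivative:
∂Y/∂Z = 2

∂Y/∂Z = 2 > 0 (assuming positive values)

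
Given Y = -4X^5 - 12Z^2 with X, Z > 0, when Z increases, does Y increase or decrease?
Y decreases

Taking the partial derivative:
∂Y/∂Z = -24Z

∂Y/∂Z = -24Z < 0 (assuming positive values)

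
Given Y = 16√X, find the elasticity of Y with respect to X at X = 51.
Elasticity = 1/2

Elasticity = (dY/dX) · (X/Y)

dY/dX = 8/√X
At X = 51: dY/dX = 8·√51/51, Y = 16·√51

Elasticity = (8·√51/51) · (51 / (16·√51)) = 1/2

Interpretation: for a small percentage change in X, the percentage change in Y is approximately 0.50 times as large.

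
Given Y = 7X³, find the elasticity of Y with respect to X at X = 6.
Elasticity = 3

Elasticity = (dY/dX) · (X/Y)

dY/dX = 21·X²
At X = 6: dY/dX = 756, Y = 1512

Elasticity = 756 · (6 / 1512) = 3

Interpretation: for a small percentage change in X, the percentage change in Y is approximately 3.00 times as large.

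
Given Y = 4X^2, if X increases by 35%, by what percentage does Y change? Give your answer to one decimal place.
82.3%

For Y = 4X^2:
If X → X(1 + 0.35)
Then Y → Y · (1 + 0.35)^2
     = Y · 1.8225

Percentage change = ((1 + 0.35)^2 − 1) × 100% ≈ 82.3%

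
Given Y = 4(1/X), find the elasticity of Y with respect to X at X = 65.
Elasticity = -1

Elasticity = (dY/dX) · (X/Y)

dY/dX = -4/X²
At X = 65: dY/dX = -4/4225, Y = 4/65

Elasticity = (-4/4225) · (65 / (4/65)) = -1

Interpretation: for a small percentage change in X, the percentage change in Y is approximately -1.00 times as large.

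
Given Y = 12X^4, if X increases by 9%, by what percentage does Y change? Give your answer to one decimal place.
41.2%

For Y = 12X^4:
If X → X(1 + 0.09)
Then Y → Y · (1 + 0.09)^4
     ≈ Y · 1.4116

Percentage change = ((1 + 0.09)^4 − 1) × 100% ≈ 41.2%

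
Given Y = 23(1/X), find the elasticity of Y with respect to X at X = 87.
Elasticity = -1

Elasticity = (dY/dX) · (X/Y)

dY/dX = -23/X²
At X = 87: dY/dX = -23/7569, Y = 23/87

Elasticity = (-23/7569) · (87 / (23/87)) = -1

Interpretation: for a small percentage change in X, the percentage change in Y is approximately -1.00 times as large.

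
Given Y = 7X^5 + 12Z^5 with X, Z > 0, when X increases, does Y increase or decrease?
Y increases

Taking the partial derivative:
∂Y/∂X = 35X^4

∂Y/∂X = 35X^4 > 0 (assuming positive values)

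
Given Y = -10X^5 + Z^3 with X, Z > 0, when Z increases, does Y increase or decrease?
Y increases

Taking the partial derivative:
∂Y/∂Z = 3Z^2

∂Y/∂Z = 3Z^2 > 0 (assuming positive values)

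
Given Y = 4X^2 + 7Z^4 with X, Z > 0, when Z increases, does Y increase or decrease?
Y increases

Taking the partial derivative:
∂Y/∂Z = 28Z^3

∂Y/∂Z = 28Z^3 > 0 (assuming positive values)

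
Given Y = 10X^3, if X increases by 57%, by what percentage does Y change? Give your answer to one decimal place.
287.0%

For Y = 10X^3:
If X → X(1 + 0.57)
Then Y → Y · (1 + 0.57)^3
     ≈ Y · 3.8699

Percentage change = ((1 + 0.57)^3 − 1) × 100% ≈ 287.0%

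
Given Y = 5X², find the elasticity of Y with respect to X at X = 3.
Elasticity = 2

Elasticity = (dY/dX) · (X/Y)

dY/dX = 10·X
At X = 3: dY/dX = 30, Y = 45

Elasticity = 30 · (3 / 45) = 2

Interpretation: for a small percentage change in X, the percentage change in Y is approximately 2.00 times as large.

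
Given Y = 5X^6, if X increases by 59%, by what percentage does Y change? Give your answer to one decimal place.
1515.8%

For Y = 5X^6:
If X → X(1 + 0.59)
Then Y → Y · (1 + 0.59)^6
     ≈ Y · 16.1578

Percentage change = ((1 + 0.59)^6 − 1) × 100% ≈ 1515.8%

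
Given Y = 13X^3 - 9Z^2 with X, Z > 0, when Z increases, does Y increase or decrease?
Y decreases

Taking the partial derivative:
∂Y/∂Z = -18Z

∂Y/∂Z = -18Z < 0 (assuming positive values)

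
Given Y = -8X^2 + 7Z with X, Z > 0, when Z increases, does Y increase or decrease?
Y increases

Taking the partial derivative:
∂Y/∂Z = 7

∂Y/∂Z = 7 > 0 (assuming positive values)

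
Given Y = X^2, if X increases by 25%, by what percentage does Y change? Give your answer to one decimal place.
56.3%

For Y = X^2:
If X → X(1 + 0.25)
Then Y → Y · (1 + 0.25)^2
     = Y · 1.5625

Percentage change = ((1 + 0.25)^2 − 1) × 100% ≈ 56.3%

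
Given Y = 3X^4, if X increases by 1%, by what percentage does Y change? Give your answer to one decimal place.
4.1%

For Y = 3X^4:
If X → X(1 + 0.01)
Then Y → Y · (1 + 0.01)^4
     ≈ Y · 1.0406

Percentage change = ((1 + 0.01)^4 − 1) × 100% ≈ 4.1%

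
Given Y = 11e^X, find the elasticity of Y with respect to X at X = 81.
Elasticity = 81

Elasticity = (dY/dX) · (X/Y)

dY/dX = 11·e^X
At X = 81: dY/dX = 11·e^81, Y = 11·e^81

Elasticity = (11·e^81) · (81 / (11·e^81)) = 81

Interpretation: for a small percentage change in X, the percentage change in Y is approximately 81.00 times as large.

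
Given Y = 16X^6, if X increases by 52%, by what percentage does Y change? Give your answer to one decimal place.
1133.3%

For Y = 16X^6:
If X → X(1 + 0.52)
Then Y → Y · (1 + 0.52)^6
     ≈ Y · 12.3328

Percentage change = ((1 + 0.52)^6 − 1) × 100% ≈ 1133.3%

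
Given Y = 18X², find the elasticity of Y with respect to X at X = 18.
Elasticity = 2

Elasticity = (dY/dX) · (X/Y)

dY/dX = 36·X
At X = 18: dY/dX = 648, Y = 5832

Elasticity = 648 · (18 / 5832) = 2

Interpretation: for a small percentage change in X, the percentage change in Y is approximately 2.00 times as large.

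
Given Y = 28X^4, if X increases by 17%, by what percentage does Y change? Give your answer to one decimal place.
87.4%

For Y = 28X^4:
If X → X(1 + 0.17)
Then Y → Y · (1 + 0.17)^4
     ≈ Y · 1.8739

Percentage change = ((1 + 0.17)^4 − 1) × 100% ≈ 87.4%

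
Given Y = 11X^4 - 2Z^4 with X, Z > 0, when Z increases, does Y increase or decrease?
Y decreases

Taking the partial derivative:
∂Y/∂Z = -8Z^3

∂Y/∂Z = -8Z^3 < 0 (assuming positive values)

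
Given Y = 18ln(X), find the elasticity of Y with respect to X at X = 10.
Elasticity = 1/ln(10) ≈ 0.4343

Elasticity = (dY/dX) · (X/Y)

dY/dX = 18/X
At X = 10: dY/dX = 9/5, Y = 18·ln(10)

Elasticity = (9/5) · (10 / (18·ln(10))) = 1/ln(10) ≈ 0.4343

Interpretation: for a small percentage change in X, the percentage change in Y is approximately 0.43 times as large.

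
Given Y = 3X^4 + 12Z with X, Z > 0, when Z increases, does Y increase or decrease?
Y increases

Taking the partial derivative:
∂Y/∂Z = 12

∂Y/∂Z = 12 > 0 (assuming positive values)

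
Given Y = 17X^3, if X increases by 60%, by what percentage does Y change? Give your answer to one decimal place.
309.6%

For Y = 17X^3:
If X → X(1 + 0.6)
Then Y → Y · (1 + 0.6)^3
     = Y · 4.0960

Percentage change = ((1 + 0.6)^3 − 1) × 100% = 309.6%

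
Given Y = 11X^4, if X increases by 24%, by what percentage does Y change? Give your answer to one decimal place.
136.4%

For Y = 11X^4:
If X → X(1 + 0.24)
Then Y → Y · (1 + 0.24)^4
     ≈ Y · 2.3642

Percentage change = ((1 + 0.24)^4 − 1) × 100% ≈ 136.4%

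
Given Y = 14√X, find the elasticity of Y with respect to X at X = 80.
Elasticity = 1/2

Elasticity = (dY/dX) · (X/Y)

dY/dX = 7/√X
At X = 80: dY/dX = 7·√5/20, Y = 56·√5

Elasticity = (7·√5/20) · (80 / (56·√5)) = 1/2

Interpretation: for a small percentage change in X, the percentage change in Y is approximately 0.50 times as large.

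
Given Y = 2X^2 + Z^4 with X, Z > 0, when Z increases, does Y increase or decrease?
Y increases

Taking the partial derivative:
∂Y/∂Z = 4Z^3

∂Y/∂Z = 4Z^3 > 0 (assuming positive values)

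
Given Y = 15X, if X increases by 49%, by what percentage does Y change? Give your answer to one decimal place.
49.0%

For Y = 15X:
If X → X(1 + 0.49)
Then Y → Y · (1 + 0.49)^1
     = Y · 1.4900

Percentage change = ((1 + 0.49)^1 − 1) × 100% = 49.0%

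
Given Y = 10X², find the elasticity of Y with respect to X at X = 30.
Elasticity = 2

Elasticity = (dY/dX) · (X/Y)

dY/dX = 20·X
At X = 30: dY/dX = 600, Y = 9000

Elasticity = 600 · (30 / 9000) = 2

Interpretation: for a small percentage change in X, the percentage change in Y is approximately 2.00 times as large.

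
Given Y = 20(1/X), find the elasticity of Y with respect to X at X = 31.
Elasticity = -1

Elasticity = (dY/dX) · (X/Y)

dY/dX = -20/X²
At X = 31: dY/dX = -20/961, Y = 20/31

Elasticity = (-20/961) · (31 / (20/31)) = -1

Interpretation: for a small percentage change in X, the percentage change in Y is approximately -1.00 times as large.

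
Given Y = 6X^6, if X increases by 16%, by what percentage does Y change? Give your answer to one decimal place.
143.6%

For Y = 6X^6:
If X → X(1 + 0.16)
Then Y → Y · (1 + 0.16)^6
     ≈ Y · 2.4364

Percentage change = ((1 + 0.16)^6 − 1) × 100% ≈ 143.6%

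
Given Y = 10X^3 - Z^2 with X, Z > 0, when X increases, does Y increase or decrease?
Y increases

Taking the partial derivative:
∂Y/∂X = 30X^2

∂Y/∂X = 30X^2 > 0 (assuming positive values)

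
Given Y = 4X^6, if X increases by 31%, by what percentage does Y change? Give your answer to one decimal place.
405.4%

For Y = 4X^6:
If X → X(1 + 0.31)
Then Y → Y · (1 + 0.31)^6
     ≈ Y · 5.0539

Percentage change = ((1 + 0.31)^6 − 1) × 100% ≈ 405.4%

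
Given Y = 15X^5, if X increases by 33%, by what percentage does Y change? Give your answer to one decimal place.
316.2%

For Y = 15X^5:
If X → X(1 + 0.33)
Then Y → Y · (1 + 0.33)^5
     ≈ Y · 4.1616

Percentage change = ((1 + 0.33)^5 − 1) × 100% ≈ 316.2%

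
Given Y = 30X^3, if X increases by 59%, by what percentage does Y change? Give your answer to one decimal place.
302.0%

For Y = 30X^3:
If X → X(1 + 0.59)
Then Y → Y · (1 + 0.59)^3
     ≈ Y · 4.0197

Percentage change = ((1 + 0.59)^3 − 1) × 100% ≈ 302.0%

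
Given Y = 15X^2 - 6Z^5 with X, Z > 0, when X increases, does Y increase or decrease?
Y increases

Taking the partial derivative:
∂Y/∂X = 30X

∂Y/∂X = 30X > 0 (assuming positive values)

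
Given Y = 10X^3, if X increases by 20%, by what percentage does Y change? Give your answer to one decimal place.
72.8%

For Y = 10X^3:
If X → X(1 + 0.2)
Then Y → Y · (1 + 0.2)^3
     = Y · 1.7280

Percentage change = ((1 + 0.2)^3 − 1) × 100% = 72.8%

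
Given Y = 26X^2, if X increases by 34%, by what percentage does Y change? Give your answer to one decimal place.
79.6%

For Y = 26X^2:
If X → X(1 + 0.34)
Then Y → Y · (1 + 0.34)^2
     = Y · 1.7956

Percentage change = ((1 + 0.34)^2 − 1) × 100% ≈ 79.6%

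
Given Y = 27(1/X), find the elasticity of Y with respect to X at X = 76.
Elasticity = -1

Elasticity = (dY/dX) · (X/Y)

dY/dX = -27/X²
At X = 76: dY/dX = -27/5776, Y = 27/76

Elasticity = (-27/5776) · (76 / (27/76)) = -1

Interpretation: for a small percentage change in X, the percentage change in Y is approximately -1.00 times as large.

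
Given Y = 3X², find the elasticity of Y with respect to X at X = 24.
Elasticity = 2

Elasticity = (dY/dX) · (X/Y)

dY/dX = 6·X
At X = 24: dY/dX = 144, Y = 1728

Elasticity = 144 · (24 / 1728) = 2

Interpretation: for a small percentage change in X, the percentage change in Y is approximately 2.00 times as large.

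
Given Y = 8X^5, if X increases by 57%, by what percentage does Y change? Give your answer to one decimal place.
853.9%

For Y = 8X^5:
If X → X(1 + 0.57)
Then Y → Y · (1 + 0.57)^5
     ≈ Y · 9.5389

Percentage change = ((1 + 0.57)^5 − 1) × 100% ≈ 853.9%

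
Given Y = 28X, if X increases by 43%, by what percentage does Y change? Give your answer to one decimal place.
43.0%

For Y = 28X:
If X → X(1 + 0.43)
Then Y → Y · (1 + 0.43)^1
     = Y · 1.4300

Percentage change = ((1 + 0.43)^1 − 1) × 100% = 43.0%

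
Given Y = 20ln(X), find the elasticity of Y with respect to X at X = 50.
Elasticity = 1/ln(50) ≈ 0.2556

Elasticity = (dY/dX) · (X/Y)

dY/dX = 20/X
At X = 50: dY/dX = 2/5, Y = 20·ln(50)

Elasticity = (2/5) · (50 / (20·ln(50))) = 1/ln(50) ≈ 0.2556

Interpretation: for a small percentage change in X, the percentage change in Y is approximately 0.26 times as large.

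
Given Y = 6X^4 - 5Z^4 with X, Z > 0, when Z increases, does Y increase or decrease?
Y decreases

Taking the partial derivative:
∂Y/∂Z = -20Z^3

∂Y/∂Z = -20Z^3 < 0 (assuming positive values)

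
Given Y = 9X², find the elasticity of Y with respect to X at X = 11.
Elasticity = 2

Elasticity = (dY/dX) · (X/Y)

dY/dX = 18·X
At X = 11: dY/dX = 198, Y = 1089

Elasticity = 198 · (11 / 1089) = 2

Interpretation: for a small percentage change in X, the percentage change in Y is approximately 2.00 times as large.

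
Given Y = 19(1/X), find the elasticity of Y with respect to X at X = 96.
Elasticity = -1

Elasticity = (dY/dX) · (X/Y)

dY/dX = -19/X²
At X = 96: dY/dX = -19/9216, Y = 19/96

Elasticity = (-19/9216) · (96 / (19/96)) = -1

Interpretation: for a small percentage change in X, the percentage change in Y is approximately -1.00 times as large.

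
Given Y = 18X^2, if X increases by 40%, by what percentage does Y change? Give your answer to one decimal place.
96.0%

For Y = 18X^2:
If X → X(1 + 0.4)
Then Y → Y · (1 + 0.4)^2
     = Y · 1.9600

Percentage change = ((1 + 0.4)^2 − 1) × 100% = 96.0%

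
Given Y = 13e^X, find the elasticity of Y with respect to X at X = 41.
Elasticity = 41

Elasticity = (dY/dX) · (X/Y)

dY/dX = 13·e^X
At X = 41: dY/dX = 13·e^41, Y = 13·e^41

Elasticity = (13·e^41) · (41 / (13·e^41)) = 41

Interpretation: for a small percentage change in X, the percentage change in Y is approximately 41.00 times as large.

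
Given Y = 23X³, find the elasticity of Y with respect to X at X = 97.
Elasticity = 3

Elasticity = (dY/dX) · (X/Y)

dY/dX = 69·X²
At X = 97: dY/dX = 649221, Y = 20991479

Elasticity = 649221 · (97 / 20991479) = 3

Interpretation: for a small percentage change in X, the percentage change in Y is approximately 3.00 times as large.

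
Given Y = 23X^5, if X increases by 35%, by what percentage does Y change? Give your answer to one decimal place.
348.4%

For Y = 23X^5:
If X → X(1 + 0.35)
Then Y → Y · (1 + 0.35)^5
     ≈ Y · 4.4840

Percentage change = ((1 + 0.35)^5 − 1) × 100% ≈ 348.4%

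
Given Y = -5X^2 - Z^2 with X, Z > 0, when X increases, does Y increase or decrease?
Y decreases

Taking the partial derivative:
∂Y/∂X = -10X

∂Y/∂X = -10X < 0 (assuming positive values)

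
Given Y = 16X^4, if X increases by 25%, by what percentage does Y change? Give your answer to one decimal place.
144.1%

For Y = 16X^4:
If X → X(1 + 0.25)
Then Y → Y · (1 + 0.25)^4
     ≈ Y · 2.4414

Percentage change = ((1 + 0.25)^4 − 1) × 100% ≈ 144.1%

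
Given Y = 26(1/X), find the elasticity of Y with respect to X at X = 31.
Elasticity = -1

Elasticity = (dY/dX) · (X/Y)

dY/dX = -26/X²
At X = 31: dY/dX = -26/961, Y = 26/31

Elasticity = (-26/961) · (31 / (26/31)) = -1

Interpretation: for a small percentage change in X, the percentage change in Y is approximately -1.00 times as large.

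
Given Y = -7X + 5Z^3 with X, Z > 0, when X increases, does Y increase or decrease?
Y decreases

Taking the partial derivative:
∂Y/∂X = -7

∂Y/∂X = -7 < 0 (assuming positive values)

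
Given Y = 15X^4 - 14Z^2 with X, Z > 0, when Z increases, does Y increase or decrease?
Y decreases

Taking the partial derivative:
∂Y/∂Z = -28Z

∂Y/∂Z = -28Z < 0 (assuming positive values)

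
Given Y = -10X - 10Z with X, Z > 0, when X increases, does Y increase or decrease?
Y decreases

Taking the partial derivative:
∂Y/∂X = -10

∂Y/∂X = -10 < 0 (assuming positive values)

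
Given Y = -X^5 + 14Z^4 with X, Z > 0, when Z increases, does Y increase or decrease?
Y increases

Taking the partial derivative:
∂Y/∂Z = 56Z^3

∂Y/∂Z = 56Z^3 > 0 (assuming positive values)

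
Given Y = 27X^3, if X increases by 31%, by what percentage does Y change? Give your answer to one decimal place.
124.8%

For Y = 27X^3:
If X → X(1 + 0.31)
Then Y → Y · (1 + 0.31)^3
     ≈ Y · 2.2481

Percentage change = ((1 + 0.31)^3 − 1) × 100% ≈ 124.8%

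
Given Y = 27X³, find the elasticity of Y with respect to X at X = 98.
Elasticity = 3

Elasticity = (dY/dX) · (X/Y)

dY/dX = 81·X²
At X = 98: dY/dX = 777924, Y = 25412184

Elasticity = 777924 · (98 / 25412184) = 3

Interpretation: for a small percentage change in X, the percentage change in Y is approximately 3.00 times as large.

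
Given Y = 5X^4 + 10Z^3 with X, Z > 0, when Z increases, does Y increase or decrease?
Y increases

Taking the partial derivative:
∂Y/∂Z = 30Z^2

∂Y/∂Z = 30Z^2 > 0 (assuming positive values)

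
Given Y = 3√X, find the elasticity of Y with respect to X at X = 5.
Elasticity = 1/2

Elasticity = (dY/dX) · (X/Y)

dY/dX = 3/(2·√X)
At X = 5: dY/dX = 3·√5/10, Y = 3·√5

Elasticity = (3·√5/10) · (5 / (3·√5)) = 1/2

Interpretation: for a small percentage change in X, the percentage change in Y is approximately 0.50 times as large.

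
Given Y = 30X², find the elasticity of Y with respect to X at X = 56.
Elasticity = 2

Elasticity = (dY/dX) · (X/Y)

dY/dX = 60·X
At X = 56: dY/dX = 3360, Y = 94080

Elasticity = 3360 · (56 / 94080) = 2

Interpretation: for a small percentage change in X, the percentage change in Y is approximately 2.00 times as large.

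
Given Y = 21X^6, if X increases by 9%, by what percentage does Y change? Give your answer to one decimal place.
67.7%

For Y = 21X^6:
If X → X(1 + 0.09)
Then Y → Y · (1 + 0.09)^6
     ≈ Y · 1.6771

Percentage change = ((1 + 0.09)^6 − 1) × 100% ≈ 67.7%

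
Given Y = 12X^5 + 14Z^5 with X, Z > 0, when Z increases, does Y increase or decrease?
Y increases

Taking the partial derivative:
∂Y/∂Z = 70Z^4

∂Y/∂Z = 70Z^4 > 0 (assuming positive values)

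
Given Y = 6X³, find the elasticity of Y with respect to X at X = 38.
Elasticity = 3

Elasticity = (dY/dX) · (X/Y)

dY/dX = 18·X²
At X = 38: dY/dX = 25992, Y = 329232

Elasticity = 25992 · (38 / 329232) = 3

Interpretation: for a small percentage change in X, the percentage change in Y is approximately 3.00 times as large.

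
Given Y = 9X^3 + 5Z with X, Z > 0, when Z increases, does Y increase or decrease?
Y increases

Taking the partial derivative:
∂Y/∂Z = 5

∂Y/∂Z = 5 > 0 (assuming positive values)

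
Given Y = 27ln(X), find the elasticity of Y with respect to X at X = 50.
Elasticity = 1/ln(50) ≈ 0.2556

Elasticity = (dY/dX) · (X/Y)

dY/dX = 27/X
At X = 50: dY/dX = 27/50, Y = 27·ln(50)

Elasticity = (27/50) · (50 / (27·ln(50))) = 1/ln(50) ≈ 0.2556

Interpretation: for a small percentage change in X, the percentage change in Y is approximately 0.26 times as large.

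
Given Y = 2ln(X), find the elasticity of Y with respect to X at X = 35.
Elasticity = 1/ln(35) ≈ 0.2813

Elasticity = (dY/dX) · (X/Y)

dY/dX = 2/X
At X = 35: dY/dX = 2/35, Y = 2·ln(35)

Elasticity = (2/35) · (35 / (2·ln(35))) = 1/ln(35) ≈ 0.2813

Interpretation: for a small percentage change in X, the percentage change in Y is approximately 0.28 times as large.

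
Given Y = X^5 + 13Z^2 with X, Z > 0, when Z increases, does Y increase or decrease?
Y increases

Taking the partial derivative:
∂Y/∂Z = 26Z

∂Y/∂Z = 26Z > 0 (assuming positive values)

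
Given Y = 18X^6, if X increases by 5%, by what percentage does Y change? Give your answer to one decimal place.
34.0%

For Y = 18X^6:
If X → X(1 + 0.05)
Then Y → Y · (1 + 0.05)^6
     ≈ Y · 1.3401

Percentage change = ((1 + 0.05)^6 − 1) × 100% ≈ 34.0%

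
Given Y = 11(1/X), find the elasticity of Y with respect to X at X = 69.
Elasticity = -1

Elasticity = (dY/dX) · (X/Y)

dY/dX = -11/X²
At X = 69: dY/dX = -11/4761, Y = 11/69

Elasticity = (-11/4761) · (69 / (11/69)) = -1

Interpretation: for a small percentage change in X, the percentage change in Y is approximately -1.00 times as large.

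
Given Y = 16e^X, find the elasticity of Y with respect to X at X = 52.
Elasticity = 52

Elasticity = (dY/dX) · (X/Y)

dY/dX = 16·e^X
At X = 52: dY/dX = 16·e^52, Y = 16·e^52

Elasticity = (16·e^52) · (52 / (16·e^52)) = 52

Interpretation: for a small percentage change in X, the percentage change in Y is approximately 52.00 times as large.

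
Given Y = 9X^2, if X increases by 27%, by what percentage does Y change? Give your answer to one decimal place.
61.3%

For Y = 9X^2:
If X → X(1 + 0.27)
Then Y → Y · (1 + 0.27)^2
     = Y · 1.6129

Percentage change = ((1 + 0.27)^2 − 1) × 100% ≈ 61.3%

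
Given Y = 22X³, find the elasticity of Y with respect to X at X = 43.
Elasticity = 3

Elasticity = (dY/dX) · (X/Y)

dY/dX = 66·X²
At X = 43: dY/dX = 122034, Y = 1749154

Elasticity = 122034 · (43 / 1749154) = 3

Interpretation: for a small percentage change in X, the percentage change in Y is approximately 3.00 times as large.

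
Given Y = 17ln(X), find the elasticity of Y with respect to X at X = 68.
Elasticity = 1/ln(68) ≈ 0.2370

Elasticity = (dY/dX) · (X/Y)

dY/dX = 17/X
At X = 68: dY/dX = 1/4, Y = 17·ln(68)

Elasticity = (1/4) · (68 / (17·ln(68))) = 1/ln(68) ≈ 0.2370

Interpretation: for a small percentage change in X, the percentage change in Y is approximately 0.24 times as large.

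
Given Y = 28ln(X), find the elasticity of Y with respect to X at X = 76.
Elasticity = 1/ln(76) ≈ 0.2309

Elasticity = (dY/dX) · (X/Y)

dY/dX = 28/X
At X = 76: dY/dX = 7/19, Y = 28·ln(76)

Elasticity = (7/19) · (76 / (28·ln(76))) = 1/ln(76) ≈ 0.2309

Interpretation: for a small percentage change in X, the percentage change in Y is approximately 0.23 times as large.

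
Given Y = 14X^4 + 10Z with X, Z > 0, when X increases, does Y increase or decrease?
Y increases

Taking the partial derivative:
∂Y/∂X = 56X^3

∂Y/∂X = 56X^3 > 0 (assuming positive values)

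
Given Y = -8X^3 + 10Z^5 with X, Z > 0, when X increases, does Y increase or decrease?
Y decreases

Taking the partial derivative:
∂Y/∂X = -24X^2

∂Y/∂X = -24X^2 < 0 (assuming positive values)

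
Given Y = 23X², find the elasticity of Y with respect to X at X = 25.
Elasticity = 2

Elasticity = (dY/dX) · (X/Y)

dY/dX = 46·X
At X = 25: dY/dX = 1150, Y = 14375

Elasticity = 1150 · (25 / 14375) = 2

Interpretation: for a small percentage change in X, the percentage change in Y is approximately 2.00 times as large.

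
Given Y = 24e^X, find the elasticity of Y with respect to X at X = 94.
Elasticity = 94

Elasticity = (dY/dX) · (X/Y)

dY/dX = 24·e^X
At X = 94: dY/dX = 24·e^94, Y = 24·e^94

Elasticity = (24·e^94) · (94 / (24·e^94)) = 94

Interpretation: for a small percentage change in X, the percentage change in Y is approximately 94.00 times as large.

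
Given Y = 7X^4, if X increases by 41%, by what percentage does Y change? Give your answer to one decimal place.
295.3%

For Y = 7X^4:
If X → X(1 + 0.41)
Then Y → Y · (1 + 0.41)^4
     ≈ Y · 3.9525

Percentage change = ((1 + 0.41)^4 − 1) × 100% ≈ 295.3%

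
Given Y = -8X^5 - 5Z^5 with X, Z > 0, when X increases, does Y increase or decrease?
Y decreases

Taking the partial derivative:
∂Y/∂X = -40X^4

∂Y/∂X = -40X^4 < 0 (assuming positive values)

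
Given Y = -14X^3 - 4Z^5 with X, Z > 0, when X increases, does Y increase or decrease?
Y decreases

Taking the partial derivative:
∂Y/∂X = -42X^2

∂Y/∂X = -42X^2 < 0 (assuming positive values)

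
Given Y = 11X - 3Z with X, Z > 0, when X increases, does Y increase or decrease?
Y increases

Taking the partial derivative:
∂Y/∂X = 11

∂Y/∂X = 11 > 0 (assuming positive values)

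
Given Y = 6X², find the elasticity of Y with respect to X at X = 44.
Elasticity = 2

Elasticity = (dY/dX) · (X/Y)

dY/dX = 12·X
At X = 44: dY/dX = 528, Y = 11616

Elasticity = 528 · (44 / 11616) = 2

Interpretation: for a small percentage change in X, the percentage change in Y is approximately 2.00 times as large.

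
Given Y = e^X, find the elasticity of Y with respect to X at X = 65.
Elasticity = 65

Elasticity = (dY/dX) · (X/Y)

dY/dX = e^X
At X = 65: dY/dX = e^65, Y = e^65

Elasticity = (e^65) · (65 / (e^65)) = 65

Interpretation: for a small percentage change in X, the percentage change in Y is approximately 65.00 times as large.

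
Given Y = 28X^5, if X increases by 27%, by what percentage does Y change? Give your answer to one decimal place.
230.4%

For Y = 28X^5:
If X → X(1 + 0.27)
Then Y → Y · (1 + 0.27)^5
     ≈ Y · 3.3038

Percentage change = ((1 + 0.27)^5 − 1) × 100% ≈ 230.4%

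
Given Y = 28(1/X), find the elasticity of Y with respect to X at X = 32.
Elasticity = -1

Elasticity = (dY/dX) · (X/Y)

dY/dX = -28/X²
At X = 32: dY/dX = -7/256, Y = 7/8

Elasticity = (-7/256) · (32 / (7/8)) = -1

Interpretation: for a small percentage change in X, the percentage change in Y is approximately -1.00 times as large.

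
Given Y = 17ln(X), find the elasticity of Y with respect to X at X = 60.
Elasticity = 1/ln(60) ≈ 0.2442

Elasticity = (dY/dX) · (X/Y)

dY/dX = 17/X
At X = 60: dY/dX = 17/60, Y = 17·ln(60)

Elasticity = (17/60) · (60 / (17·ln(60))) = 1/ln(60) ≈ 0.2442

Interpretation: for a small percentage change in X, the percentage change in Y is approximately 0.24 times as large.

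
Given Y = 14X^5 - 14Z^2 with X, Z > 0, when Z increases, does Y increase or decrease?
Y decreases

Taking the partial derivative:
∂Y/∂Z = -28Z

∂Y/∂Z = -28Z < 0 (assuming positive values)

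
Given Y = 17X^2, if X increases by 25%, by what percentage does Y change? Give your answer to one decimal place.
56.3%

For Y = 17X^2:
If X → X(1 + 0.25)
Then Y → Y · (1 + 0.25)^2
     = Y · 1.5625

Percentage change = ((1 + 0.25)^2 − 1) × 100% ≈ 56.3%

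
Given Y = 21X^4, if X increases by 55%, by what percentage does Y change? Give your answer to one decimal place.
477.2%

For Y = 21X^4:
If X → X(1 + 0.55)
Then Y → Y · (1 + 0.55)^4
     ≈ Y · 5.7720

Percentage change = ((1 + 0.55)^4 − 1) × 100% ≈ 477.2%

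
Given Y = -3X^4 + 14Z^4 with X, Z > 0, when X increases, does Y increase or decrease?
Y decreases

Taking the partial derivative:
∂Y/∂X = -12X^3

∂Y/∂X = -12X^3 < 0 (assuming positive values)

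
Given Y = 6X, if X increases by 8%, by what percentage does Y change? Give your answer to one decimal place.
8.0%

For Y = 6X:
If X → X(1 + 0.08)
Then Y → Y · (1 + 0.08)^1
     = Y · 1.0800

Percentage change = ((1 + 0.08)^1 − 1) × 100% = 8.0%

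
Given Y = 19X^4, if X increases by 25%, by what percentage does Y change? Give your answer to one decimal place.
144.1%

For Y = 19X^4:
If X → X(1 + 0.25)
Then Y → Y · (1 + 0.25)^4
     ≈ Y · 2.4414

Percentage change = ((1 + 0.25)^4 − 1) × 100% ≈ 144.1%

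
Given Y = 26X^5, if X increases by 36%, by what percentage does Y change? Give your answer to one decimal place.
365.3%

For Y = 26X^5:
If X → X(1 + 0.36)
Then Y → Y · (1 + 0.36)^5
     ≈ Y · 4.6526

Percentage change = ((1 + 0.36)^5 − 1) × 100% ≈ 365.3%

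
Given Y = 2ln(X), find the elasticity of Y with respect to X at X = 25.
Elasticity = 1/ln(25) ≈ 0.3107

Elasticity = (dY/dX) · (X/Y)

dY/dX = 2/X
At X = 25: dY/dX = 2/25, Y = 2·ln(25)

Elasticity = (2/25) · (25 / (2·ln(25))) = 1/ln(25) ≈ 0.3107

Interpretation: for a small percentage change in X, the percentage change in Y is approximately 0.31 times as large.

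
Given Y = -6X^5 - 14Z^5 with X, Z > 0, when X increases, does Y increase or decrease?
Y decreases

Taking the partial derivative:
∂Y/∂X = -30X^4

∂Y/∂X = -30X^4 < 0 (assuming positive values)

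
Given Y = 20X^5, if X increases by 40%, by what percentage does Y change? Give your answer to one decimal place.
437.8%

For Y = 20X^5:
If X → X(1 + 0.4)
Then Y → Y · (1 + 0.4)^5
     ≈ Y · 5.3782

Percentage change = ((1 + 0.4)^5 − 1) × 100% ≈ 437.8%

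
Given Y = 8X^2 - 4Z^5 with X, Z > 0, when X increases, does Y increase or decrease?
Y increases

Taking the partial derivative:
∂Y/∂X = 16X

∂Y/∂X = 16X > 0 (assuming positive values)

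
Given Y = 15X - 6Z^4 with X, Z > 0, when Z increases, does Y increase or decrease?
Y decreases

Taking the partial derivative:
∂Y/∂Z = -24Z^3

∂Y/∂Z = -24Z^3 < 0 (assuming positive values)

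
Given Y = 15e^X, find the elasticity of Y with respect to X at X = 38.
Elasticity = 38

Elasticity = (dY/dX) · (X/Y)

dY/dX = 15·e^X
At X = 38: dY/dX = 15·e^38, Y = 15·e^38

Elasticity = (15·e^38) · (38 / (15·e^38)) = 38

Interpretation: for a small percentage change in X, the percentage change in Y is approximately 38.00 times as large.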